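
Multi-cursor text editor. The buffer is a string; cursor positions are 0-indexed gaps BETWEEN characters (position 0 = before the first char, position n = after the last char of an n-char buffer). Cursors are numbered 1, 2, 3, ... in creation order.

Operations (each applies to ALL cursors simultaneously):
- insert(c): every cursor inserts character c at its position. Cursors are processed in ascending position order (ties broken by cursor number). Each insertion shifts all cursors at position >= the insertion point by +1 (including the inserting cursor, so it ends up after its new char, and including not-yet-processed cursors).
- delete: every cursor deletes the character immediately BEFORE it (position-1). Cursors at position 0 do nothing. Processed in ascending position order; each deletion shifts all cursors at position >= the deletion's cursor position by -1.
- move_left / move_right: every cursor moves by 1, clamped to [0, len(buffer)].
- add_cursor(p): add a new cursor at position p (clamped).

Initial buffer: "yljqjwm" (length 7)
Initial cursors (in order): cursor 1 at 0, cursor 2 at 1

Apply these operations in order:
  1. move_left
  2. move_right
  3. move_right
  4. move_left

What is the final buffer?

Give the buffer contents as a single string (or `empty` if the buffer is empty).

After op 1 (move_left): buffer="yljqjwm" (len 7), cursors c1@0 c2@0, authorship .......
After op 2 (move_right): buffer="yljqjwm" (len 7), cursors c1@1 c2@1, authorship .......
After op 3 (move_right): buffer="yljqjwm" (len 7), cursors c1@2 c2@2, authorship .......
After op 4 (move_left): buffer="yljqjwm" (len 7), cursors c1@1 c2@1, authorship .......

Answer: yljqjwm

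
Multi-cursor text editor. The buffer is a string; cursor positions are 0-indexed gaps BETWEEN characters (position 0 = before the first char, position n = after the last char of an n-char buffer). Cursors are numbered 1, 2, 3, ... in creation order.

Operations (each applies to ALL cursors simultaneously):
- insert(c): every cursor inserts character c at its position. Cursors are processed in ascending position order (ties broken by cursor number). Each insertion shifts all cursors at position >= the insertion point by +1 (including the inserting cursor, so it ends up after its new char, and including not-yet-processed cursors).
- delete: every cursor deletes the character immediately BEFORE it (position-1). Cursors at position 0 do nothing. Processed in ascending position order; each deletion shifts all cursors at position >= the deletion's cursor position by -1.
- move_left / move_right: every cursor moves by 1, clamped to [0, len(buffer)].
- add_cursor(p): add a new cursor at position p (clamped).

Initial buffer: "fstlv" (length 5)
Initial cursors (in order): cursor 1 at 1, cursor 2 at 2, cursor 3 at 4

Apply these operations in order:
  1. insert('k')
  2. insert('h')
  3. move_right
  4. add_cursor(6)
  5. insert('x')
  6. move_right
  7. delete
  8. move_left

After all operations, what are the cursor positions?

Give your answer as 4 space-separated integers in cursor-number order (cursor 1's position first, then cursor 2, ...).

Answer: 4 7 10 6

Derivation:
After op 1 (insert('k')): buffer="fksktlkv" (len 8), cursors c1@2 c2@4 c3@7, authorship .1.2..3.
After op 2 (insert('h')): buffer="fkhskhtlkhv" (len 11), cursors c1@3 c2@6 c3@10, authorship .11.22..33.
After op 3 (move_right): buffer="fkhskhtlkhv" (len 11), cursors c1@4 c2@7 c3@11, authorship .11.22..33.
After op 4 (add_cursor(6)): buffer="fkhskhtlkhv" (len 11), cursors c1@4 c4@6 c2@7 c3@11, authorship .11.22..33.
After op 5 (insert('x')): buffer="fkhsxkhxtxlkhvx" (len 15), cursors c1@5 c4@8 c2@10 c3@15, authorship .11.1224.2.33.3
After op 6 (move_right): buffer="fkhsxkhxtxlkhvx" (len 15), cursors c1@6 c4@9 c2@11 c3@15, authorship .11.1224.2.33.3
After op 7 (delete): buffer="fkhsxhxxkhv" (len 11), cursors c1@5 c4@7 c2@8 c3@11, authorship .11.124233.
After op 8 (move_left): buffer="fkhsxhxxkhv" (len 11), cursors c1@4 c4@6 c2@7 c3@10, authorship .11.124233.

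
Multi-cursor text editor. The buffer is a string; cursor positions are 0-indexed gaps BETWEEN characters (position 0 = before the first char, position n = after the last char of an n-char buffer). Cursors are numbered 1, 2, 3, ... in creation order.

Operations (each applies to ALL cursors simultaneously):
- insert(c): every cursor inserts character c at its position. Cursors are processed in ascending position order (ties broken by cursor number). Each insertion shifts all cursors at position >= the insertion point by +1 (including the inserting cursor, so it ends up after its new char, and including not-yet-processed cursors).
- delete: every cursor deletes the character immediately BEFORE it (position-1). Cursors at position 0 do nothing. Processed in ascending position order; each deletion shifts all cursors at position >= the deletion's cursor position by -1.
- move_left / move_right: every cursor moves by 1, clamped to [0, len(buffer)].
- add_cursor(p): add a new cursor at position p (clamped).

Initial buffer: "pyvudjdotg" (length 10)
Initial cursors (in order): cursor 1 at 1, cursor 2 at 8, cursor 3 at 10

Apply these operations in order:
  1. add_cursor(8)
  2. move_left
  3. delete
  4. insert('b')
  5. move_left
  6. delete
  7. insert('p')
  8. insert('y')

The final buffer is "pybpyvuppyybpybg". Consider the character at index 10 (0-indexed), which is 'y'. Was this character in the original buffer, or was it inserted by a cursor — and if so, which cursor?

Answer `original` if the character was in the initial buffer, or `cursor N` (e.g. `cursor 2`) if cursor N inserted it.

After op 1 (add_cursor(8)): buffer="pyvudjdotg" (len 10), cursors c1@1 c2@8 c4@8 c3@10, authorship ..........
After op 2 (move_left): buffer="pyvudjdotg" (len 10), cursors c1@0 c2@7 c4@7 c3@9, authorship ..........
After op 3 (delete): buffer="pyvudog" (len 7), cursors c1@0 c2@5 c4@5 c3@6, authorship .......
After op 4 (insert('b')): buffer="bpyvudbbobg" (len 11), cursors c1@1 c2@8 c4@8 c3@10, authorship 1.....24.3.
After op 5 (move_left): buffer="bpyvudbbobg" (len 11), cursors c1@0 c2@7 c4@7 c3@9, authorship 1.....24.3.
After op 6 (delete): buffer="bpyvubbg" (len 8), cursors c1@0 c2@5 c4@5 c3@6, authorship 1....43.
After op 7 (insert('p')): buffer="pbpyvuppbpbg" (len 12), cursors c1@1 c2@8 c4@8 c3@10, authorship 11....24433.
After op 8 (insert('y')): buffer="pybpyvuppyybpybg" (len 16), cursors c1@2 c2@11 c4@11 c3@14, authorship 111....24244333.
Authorship (.=original, N=cursor N): 1 1 1 . . . . 2 4 2 4 4 3 3 3 .
Index 10: author = 4

Answer: cursor 4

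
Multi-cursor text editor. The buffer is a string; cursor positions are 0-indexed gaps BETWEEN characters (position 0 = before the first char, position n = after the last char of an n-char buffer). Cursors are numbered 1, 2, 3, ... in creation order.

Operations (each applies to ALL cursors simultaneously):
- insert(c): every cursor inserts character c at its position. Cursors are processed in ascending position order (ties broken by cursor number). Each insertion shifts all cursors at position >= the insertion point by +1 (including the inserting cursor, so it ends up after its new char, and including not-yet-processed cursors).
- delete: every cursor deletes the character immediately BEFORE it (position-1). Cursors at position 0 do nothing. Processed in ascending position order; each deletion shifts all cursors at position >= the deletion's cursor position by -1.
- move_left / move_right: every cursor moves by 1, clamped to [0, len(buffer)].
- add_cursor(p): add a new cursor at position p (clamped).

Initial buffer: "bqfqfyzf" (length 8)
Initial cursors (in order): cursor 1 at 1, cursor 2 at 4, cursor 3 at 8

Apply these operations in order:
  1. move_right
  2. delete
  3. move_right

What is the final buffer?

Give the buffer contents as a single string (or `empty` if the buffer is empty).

After op 1 (move_right): buffer="bqfqfyzf" (len 8), cursors c1@2 c2@5 c3@8, authorship ........
After op 2 (delete): buffer="bfqyz" (len 5), cursors c1@1 c2@3 c3@5, authorship .....
After op 3 (move_right): buffer="bfqyz" (len 5), cursors c1@2 c2@4 c3@5, authorship .....

Answer: bfqyz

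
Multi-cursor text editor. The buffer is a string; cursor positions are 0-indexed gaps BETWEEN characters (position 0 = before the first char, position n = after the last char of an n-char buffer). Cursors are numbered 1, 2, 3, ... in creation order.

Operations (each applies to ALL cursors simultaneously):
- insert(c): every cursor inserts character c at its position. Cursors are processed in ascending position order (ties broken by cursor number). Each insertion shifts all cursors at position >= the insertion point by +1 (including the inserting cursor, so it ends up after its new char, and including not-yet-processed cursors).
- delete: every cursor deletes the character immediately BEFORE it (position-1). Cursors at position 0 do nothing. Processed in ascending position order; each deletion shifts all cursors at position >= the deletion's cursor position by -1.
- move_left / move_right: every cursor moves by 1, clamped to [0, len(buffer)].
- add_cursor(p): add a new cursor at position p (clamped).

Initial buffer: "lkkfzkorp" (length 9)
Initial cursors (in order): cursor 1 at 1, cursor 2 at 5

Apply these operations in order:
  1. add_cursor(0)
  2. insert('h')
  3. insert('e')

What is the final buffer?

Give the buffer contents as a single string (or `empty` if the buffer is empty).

After op 1 (add_cursor(0)): buffer="lkkfzkorp" (len 9), cursors c3@0 c1@1 c2@5, authorship .........
After op 2 (insert('h')): buffer="hlhkkfzhkorp" (len 12), cursors c3@1 c1@3 c2@8, authorship 3.1....2....
After op 3 (insert('e')): buffer="helhekkfzhekorp" (len 15), cursors c3@2 c1@5 c2@11, authorship 33.11....22....

Answer: helhekkfzhekorp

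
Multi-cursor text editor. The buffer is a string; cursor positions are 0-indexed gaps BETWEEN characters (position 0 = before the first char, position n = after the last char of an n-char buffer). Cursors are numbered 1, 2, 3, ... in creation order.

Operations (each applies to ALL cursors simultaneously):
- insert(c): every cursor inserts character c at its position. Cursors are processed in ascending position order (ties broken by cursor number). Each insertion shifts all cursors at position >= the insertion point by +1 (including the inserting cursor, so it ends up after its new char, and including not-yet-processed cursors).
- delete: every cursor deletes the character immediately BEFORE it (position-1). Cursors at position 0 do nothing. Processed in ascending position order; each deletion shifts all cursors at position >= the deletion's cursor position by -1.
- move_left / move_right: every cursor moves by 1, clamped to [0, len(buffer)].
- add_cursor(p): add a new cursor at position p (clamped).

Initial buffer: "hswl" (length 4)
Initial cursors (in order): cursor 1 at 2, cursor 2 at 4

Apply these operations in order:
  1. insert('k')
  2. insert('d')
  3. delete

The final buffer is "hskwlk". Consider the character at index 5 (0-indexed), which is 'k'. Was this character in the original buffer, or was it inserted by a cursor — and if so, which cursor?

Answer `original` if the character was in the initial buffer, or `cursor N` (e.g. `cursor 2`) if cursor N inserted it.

After op 1 (insert('k')): buffer="hskwlk" (len 6), cursors c1@3 c2@6, authorship ..1..2
After op 2 (insert('d')): buffer="hskdwlkd" (len 8), cursors c1@4 c2@8, authorship ..11..22
After op 3 (delete): buffer="hskwlk" (len 6), cursors c1@3 c2@6, authorship ..1..2
Authorship (.=original, N=cursor N): . . 1 . . 2
Index 5: author = 2

Answer: cursor 2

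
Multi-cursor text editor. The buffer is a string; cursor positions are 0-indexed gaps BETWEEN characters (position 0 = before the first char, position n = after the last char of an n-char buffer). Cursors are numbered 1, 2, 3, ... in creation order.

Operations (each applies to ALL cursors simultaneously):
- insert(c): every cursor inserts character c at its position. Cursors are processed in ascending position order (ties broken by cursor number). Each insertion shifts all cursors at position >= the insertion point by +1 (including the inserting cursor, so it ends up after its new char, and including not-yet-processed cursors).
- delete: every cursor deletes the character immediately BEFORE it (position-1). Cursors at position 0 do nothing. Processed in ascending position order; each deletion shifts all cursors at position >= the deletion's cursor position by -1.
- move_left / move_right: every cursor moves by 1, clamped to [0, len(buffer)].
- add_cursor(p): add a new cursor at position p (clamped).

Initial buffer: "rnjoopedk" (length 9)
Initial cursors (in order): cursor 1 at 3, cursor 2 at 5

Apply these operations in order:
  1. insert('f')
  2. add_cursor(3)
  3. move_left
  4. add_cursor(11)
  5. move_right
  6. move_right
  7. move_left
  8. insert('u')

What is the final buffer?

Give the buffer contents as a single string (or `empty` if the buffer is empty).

After op 1 (insert('f')): buffer="rnjfoofpedk" (len 11), cursors c1@4 c2@7, authorship ...1..2....
After op 2 (add_cursor(3)): buffer="rnjfoofpedk" (len 11), cursors c3@3 c1@4 c2@7, authorship ...1..2....
After op 3 (move_left): buffer="rnjfoofpedk" (len 11), cursors c3@2 c1@3 c2@6, authorship ...1..2....
After op 4 (add_cursor(11)): buffer="rnjfoofpedk" (len 11), cursors c3@2 c1@3 c2@6 c4@11, authorship ...1..2....
After op 5 (move_right): buffer="rnjfoofpedk" (len 11), cursors c3@3 c1@4 c2@7 c4@11, authorship ...1..2....
After op 6 (move_right): buffer="rnjfoofpedk" (len 11), cursors c3@4 c1@5 c2@8 c4@11, authorship ...1..2....
After op 7 (move_left): buffer="rnjfoofpedk" (len 11), cursors c3@3 c1@4 c2@7 c4@10, authorship ...1..2....
After op 8 (insert('u')): buffer="rnjufuoofupeduk" (len 15), cursors c3@4 c1@6 c2@10 c4@14, authorship ...311..22...4.

Answer: rnjufuoofupeduk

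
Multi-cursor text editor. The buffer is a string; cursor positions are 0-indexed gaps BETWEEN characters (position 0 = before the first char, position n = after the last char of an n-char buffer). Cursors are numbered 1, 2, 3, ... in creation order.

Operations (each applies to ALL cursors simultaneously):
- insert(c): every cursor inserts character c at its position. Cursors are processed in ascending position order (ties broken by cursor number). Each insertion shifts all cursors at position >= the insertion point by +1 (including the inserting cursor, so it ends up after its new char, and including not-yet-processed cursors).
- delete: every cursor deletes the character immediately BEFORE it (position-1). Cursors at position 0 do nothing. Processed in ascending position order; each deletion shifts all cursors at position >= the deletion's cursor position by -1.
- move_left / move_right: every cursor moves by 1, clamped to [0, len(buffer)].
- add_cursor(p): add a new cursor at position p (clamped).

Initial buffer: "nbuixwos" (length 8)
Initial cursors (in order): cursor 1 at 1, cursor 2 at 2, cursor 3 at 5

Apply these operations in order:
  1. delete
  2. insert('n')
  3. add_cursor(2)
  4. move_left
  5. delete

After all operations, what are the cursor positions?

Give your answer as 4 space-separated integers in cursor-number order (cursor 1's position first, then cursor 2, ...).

Answer: 0 0 2 0

Derivation:
After op 1 (delete): buffer="uiwos" (len 5), cursors c1@0 c2@0 c3@2, authorship .....
After op 2 (insert('n')): buffer="nnuinwos" (len 8), cursors c1@2 c2@2 c3@5, authorship 12..3...
After op 3 (add_cursor(2)): buffer="nnuinwos" (len 8), cursors c1@2 c2@2 c4@2 c3@5, authorship 12..3...
After op 4 (move_left): buffer="nnuinwos" (len 8), cursors c1@1 c2@1 c4@1 c3@4, authorship 12..3...
After op 5 (delete): buffer="nunwos" (len 6), cursors c1@0 c2@0 c4@0 c3@2, authorship 2.3...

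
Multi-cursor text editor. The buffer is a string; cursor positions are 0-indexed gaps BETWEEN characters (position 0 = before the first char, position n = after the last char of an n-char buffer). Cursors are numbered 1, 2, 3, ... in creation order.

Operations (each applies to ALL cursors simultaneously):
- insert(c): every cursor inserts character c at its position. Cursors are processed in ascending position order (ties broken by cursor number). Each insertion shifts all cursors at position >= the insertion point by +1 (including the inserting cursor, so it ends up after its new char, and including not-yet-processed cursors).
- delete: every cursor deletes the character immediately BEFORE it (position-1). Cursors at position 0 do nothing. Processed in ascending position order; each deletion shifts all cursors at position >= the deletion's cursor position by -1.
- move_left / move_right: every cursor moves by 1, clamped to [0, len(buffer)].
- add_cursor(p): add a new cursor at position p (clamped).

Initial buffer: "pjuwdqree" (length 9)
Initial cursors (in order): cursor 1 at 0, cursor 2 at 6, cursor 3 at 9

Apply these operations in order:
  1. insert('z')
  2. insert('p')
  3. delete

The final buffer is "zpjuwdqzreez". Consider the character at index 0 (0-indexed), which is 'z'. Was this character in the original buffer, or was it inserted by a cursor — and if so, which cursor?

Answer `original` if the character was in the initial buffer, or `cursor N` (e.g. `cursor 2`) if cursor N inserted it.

Answer: cursor 1

Derivation:
After op 1 (insert('z')): buffer="zpjuwdqzreez" (len 12), cursors c1@1 c2@8 c3@12, authorship 1......2...3
After op 2 (insert('p')): buffer="zppjuwdqzpreezp" (len 15), cursors c1@2 c2@10 c3@15, authorship 11......22...33
After op 3 (delete): buffer="zpjuwdqzreez" (len 12), cursors c1@1 c2@8 c3@12, authorship 1......2...3
Authorship (.=original, N=cursor N): 1 . . . . . . 2 . . . 3
Index 0: author = 1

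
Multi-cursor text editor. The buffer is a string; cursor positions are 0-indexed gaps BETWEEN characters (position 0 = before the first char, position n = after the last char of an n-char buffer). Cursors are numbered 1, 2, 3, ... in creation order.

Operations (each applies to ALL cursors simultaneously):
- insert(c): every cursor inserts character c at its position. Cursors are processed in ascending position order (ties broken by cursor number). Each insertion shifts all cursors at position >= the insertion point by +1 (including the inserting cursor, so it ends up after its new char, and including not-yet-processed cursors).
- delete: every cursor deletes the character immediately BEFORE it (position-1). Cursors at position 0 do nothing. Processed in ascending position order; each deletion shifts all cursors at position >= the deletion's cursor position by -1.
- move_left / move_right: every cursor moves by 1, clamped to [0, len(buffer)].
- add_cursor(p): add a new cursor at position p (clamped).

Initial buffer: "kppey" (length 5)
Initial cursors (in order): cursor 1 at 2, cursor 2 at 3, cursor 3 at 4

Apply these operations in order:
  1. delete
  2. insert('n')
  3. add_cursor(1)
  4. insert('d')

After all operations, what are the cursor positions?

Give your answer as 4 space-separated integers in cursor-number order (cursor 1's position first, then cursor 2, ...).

After op 1 (delete): buffer="ky" (len 2), cursors c1@1 c2@1 c3@1, authorship ..
After op 2 (insert('n')): buffer="knnny" (len 5), cursors c1@4 c2@4 c3@4, authorship .123.
After op 3 (add_cursor(1)): buffer="knnny" (len 5), cursors c4@1 c1@4 c2@4 c3@4, authorship .123.
After op 4 (insert('d')): buffer="kdnnndddy" (len 9), cursors c4@2 c1@8 c2@8 c3@8, authorship .4123123.

Answer: 8 8 8 2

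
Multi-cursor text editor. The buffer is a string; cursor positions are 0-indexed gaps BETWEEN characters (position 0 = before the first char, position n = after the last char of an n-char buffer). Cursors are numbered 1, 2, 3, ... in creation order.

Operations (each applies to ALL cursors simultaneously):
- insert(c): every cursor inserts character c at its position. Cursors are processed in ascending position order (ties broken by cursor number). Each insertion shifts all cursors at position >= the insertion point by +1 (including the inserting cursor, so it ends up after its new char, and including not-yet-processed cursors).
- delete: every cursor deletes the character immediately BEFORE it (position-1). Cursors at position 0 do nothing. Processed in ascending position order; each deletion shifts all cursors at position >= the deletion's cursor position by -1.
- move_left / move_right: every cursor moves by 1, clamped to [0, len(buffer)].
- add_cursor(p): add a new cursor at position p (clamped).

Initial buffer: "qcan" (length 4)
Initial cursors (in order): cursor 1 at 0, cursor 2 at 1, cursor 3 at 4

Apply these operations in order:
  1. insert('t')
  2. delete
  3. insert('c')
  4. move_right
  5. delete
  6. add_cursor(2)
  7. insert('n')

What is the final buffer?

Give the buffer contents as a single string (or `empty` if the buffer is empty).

After op 1 (insert('t')): buffer="tqtcant" (len 7), cursors c1@1 c2@3 c3@7, authorship 1.2...3
After op 2 (delete): buffer="qcan" (len 4), cursors c1@0 c2@1 c3@4, authorship ....
After op 3 (insert('c')): buffer="cqccanc" (len 7), cursors c1@1 c2@3 c3@7, authorship 1.2...3
After op 4 (move_right): buffer="cqccanc" (len 7), cursors c1@2 c2@4 c3@7, authorship 1.2...3
After op 5 (delete): buffer="ccan" (len 4), cursors c1@1 c2@2 c3@4, authorship 12..
After op 6 (add_cursor(2)): buffer="ccan" (len 4), cursors c1@1 c2@2 c4@2 c3@4, authorship 12..
After op 7 (insert('n')): buffer="cncnnann" (len 8), cursors c1@2 c2@5 c4@5 c3@8, authorship 11224..3

Answer: cncnnann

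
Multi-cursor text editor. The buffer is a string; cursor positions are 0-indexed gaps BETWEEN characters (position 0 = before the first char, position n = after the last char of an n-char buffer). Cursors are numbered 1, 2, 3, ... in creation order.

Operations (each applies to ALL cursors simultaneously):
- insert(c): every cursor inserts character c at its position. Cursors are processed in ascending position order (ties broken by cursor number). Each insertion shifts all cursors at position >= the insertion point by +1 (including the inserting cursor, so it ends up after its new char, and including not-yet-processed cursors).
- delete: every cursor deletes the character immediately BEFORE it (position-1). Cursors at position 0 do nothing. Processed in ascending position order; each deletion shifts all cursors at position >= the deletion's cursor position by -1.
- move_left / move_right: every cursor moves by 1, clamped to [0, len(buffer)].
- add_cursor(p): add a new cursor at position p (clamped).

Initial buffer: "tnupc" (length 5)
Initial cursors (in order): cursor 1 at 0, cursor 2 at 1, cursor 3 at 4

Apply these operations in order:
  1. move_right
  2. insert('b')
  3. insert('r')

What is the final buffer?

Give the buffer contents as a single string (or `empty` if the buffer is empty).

Answer: tbrnbrupcbr

Derivation:
After op 1 (move_right): buffer="tnupc" (len 5), cursors c1@1 c2@2 c3@5, authorship .....
After op 2 (insert('b')): buffer="tbnbupcb" (len 8), cursors c1@2 c2@4 c3@8, authorship .1.2...3
After op 3 (insert('r')): buffer="tbrnbrupcbr" (len 11), cursors c1@3 c2@6 c3@11, authorship .11.22...33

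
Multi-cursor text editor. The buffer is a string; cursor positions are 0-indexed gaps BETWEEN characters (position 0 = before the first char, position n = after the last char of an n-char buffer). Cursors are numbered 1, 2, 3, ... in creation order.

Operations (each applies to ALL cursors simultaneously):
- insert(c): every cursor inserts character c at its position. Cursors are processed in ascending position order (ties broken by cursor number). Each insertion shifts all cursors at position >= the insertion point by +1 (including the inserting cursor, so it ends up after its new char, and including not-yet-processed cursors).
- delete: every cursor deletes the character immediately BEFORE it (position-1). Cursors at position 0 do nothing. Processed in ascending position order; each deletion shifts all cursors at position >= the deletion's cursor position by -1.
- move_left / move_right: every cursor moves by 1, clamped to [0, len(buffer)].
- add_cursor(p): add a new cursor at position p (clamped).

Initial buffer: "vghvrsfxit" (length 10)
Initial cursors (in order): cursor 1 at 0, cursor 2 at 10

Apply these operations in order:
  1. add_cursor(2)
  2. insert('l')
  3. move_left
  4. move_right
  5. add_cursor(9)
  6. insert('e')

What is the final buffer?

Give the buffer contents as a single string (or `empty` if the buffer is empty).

After op 1 (add_cursor(2)): buffer="vghvrsfxit" (len 10), cursors c1@0 c3@2 c2@10, authorship ..........
After op 2 (insert('l')): buffer="lvglhvrsfxitl" (len 13), cursors c1@1 c3@4 c2@13, authorship 1..3........2
After op 3 (move_left): buffer="lvglhvrsfxitl" (len 13), cursors c1@0 c3@3 c2@12, authorship 1..3........2
After op 4 (move_right): buffer="lvglhvrsfxitl" (len 13), cursors c1@1 c3@4 c2@13, authorship 1..3........2
After op 5 (add_cursor(9)): buffer="lvglhvrsfxitl" (len 13), cursors c1@1 c3@4 c4@9 c2@13, authorship 1..3........2
After op 6 (insert('e')): buffer="levglehvrsfexitle" (len 17), cursors c1@2 c3@6 c4@12 c2@17, authorship 11..33.....4...22

Answer: levglehvrsfexitle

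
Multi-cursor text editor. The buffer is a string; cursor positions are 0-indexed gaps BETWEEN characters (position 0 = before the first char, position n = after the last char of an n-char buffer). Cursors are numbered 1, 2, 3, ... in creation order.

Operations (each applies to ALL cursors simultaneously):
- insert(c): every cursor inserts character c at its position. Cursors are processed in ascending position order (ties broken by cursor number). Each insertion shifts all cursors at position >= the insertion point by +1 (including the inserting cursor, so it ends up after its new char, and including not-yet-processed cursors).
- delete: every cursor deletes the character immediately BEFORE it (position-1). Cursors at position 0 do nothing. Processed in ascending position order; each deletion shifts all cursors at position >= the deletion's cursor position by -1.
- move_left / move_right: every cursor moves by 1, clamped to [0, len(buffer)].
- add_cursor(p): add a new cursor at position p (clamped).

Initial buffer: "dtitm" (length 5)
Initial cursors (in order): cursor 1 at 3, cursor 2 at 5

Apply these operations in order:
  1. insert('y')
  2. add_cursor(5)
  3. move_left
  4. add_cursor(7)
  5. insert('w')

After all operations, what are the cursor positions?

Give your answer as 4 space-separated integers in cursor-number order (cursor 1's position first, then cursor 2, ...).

Answer: 4 9 6 11

Derivation:
After op 1 (insert('y')): buffer="dtiytmy" (len 7), cursors c1@4 c2@7, authorship ...1..2
After op 2 (add_cursor(5)): buffer="dtiytmy" (len 7), cursors c1@4 c3@5 c2@7, authorship ...1..2
After op 3 (move_left): buffer="dtiytmy" (len 7), cursors c1@3 c3@4 c2@6, authorship ...1..2
After op 4 (add_cursor(7)): buffer="dtiytmy" (len 7), cursors c1@3 c3@4 c2@6 c4@7, authorship ...1..2
After op 5 (insert('w')): buffer="dtiwywtmwyw" (len 11), cursors c1@4 c3@6 c2@9 c4@11, authorship ...113..224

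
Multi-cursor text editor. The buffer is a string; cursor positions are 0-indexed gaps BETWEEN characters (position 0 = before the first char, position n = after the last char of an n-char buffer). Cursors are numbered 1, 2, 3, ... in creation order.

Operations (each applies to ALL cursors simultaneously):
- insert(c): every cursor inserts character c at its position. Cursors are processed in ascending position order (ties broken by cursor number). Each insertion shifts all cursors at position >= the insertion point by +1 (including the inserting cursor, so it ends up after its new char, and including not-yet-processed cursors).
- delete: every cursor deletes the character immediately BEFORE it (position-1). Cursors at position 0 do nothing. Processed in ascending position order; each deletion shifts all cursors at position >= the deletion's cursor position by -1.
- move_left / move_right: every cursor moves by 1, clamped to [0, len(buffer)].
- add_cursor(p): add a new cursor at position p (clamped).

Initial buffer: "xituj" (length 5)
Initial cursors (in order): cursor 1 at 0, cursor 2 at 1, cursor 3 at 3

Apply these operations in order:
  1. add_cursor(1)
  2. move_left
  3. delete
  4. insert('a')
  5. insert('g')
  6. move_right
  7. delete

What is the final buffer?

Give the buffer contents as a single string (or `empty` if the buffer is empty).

After op 1 (add_cursor(1)): buffer="xituj" (len 5), cursors c1@0 c2@1 c4@1 c3@3, authorship .....
After op 2 (move_left): buffer="xituj" (len 5), cursors c1@0 c2@0 c4@0 c3@2, authorship .....
After op 3 (delete): buffer="xtuj" (len 4), cursors c1@0 c2@0 c4@0 c3@1, authorship ....
After op 4 (insert('a')): buffer="aaaxatuj" (len 8), cursors c1@3 c2@3 c4@3 c3@5, authorship 124.3...
After op 5 (insert('g')): buffer="aaagggxagtuj" (len 12), cursors c1@6 c2@6 c4@6 c3@9, authorship 124124.33...
After op 6 (move_right): buffer="aaagggxagtuj" (len 12), cursors c1@7 c2@7 c4@7 c3@10, authorship 124124.33...
After op 7 (delete): buffer="aaagaguj" (len 8), cursors c1@4 c2@4 c4@4 c3@6, authorship 124133..

Answer: aaagaguj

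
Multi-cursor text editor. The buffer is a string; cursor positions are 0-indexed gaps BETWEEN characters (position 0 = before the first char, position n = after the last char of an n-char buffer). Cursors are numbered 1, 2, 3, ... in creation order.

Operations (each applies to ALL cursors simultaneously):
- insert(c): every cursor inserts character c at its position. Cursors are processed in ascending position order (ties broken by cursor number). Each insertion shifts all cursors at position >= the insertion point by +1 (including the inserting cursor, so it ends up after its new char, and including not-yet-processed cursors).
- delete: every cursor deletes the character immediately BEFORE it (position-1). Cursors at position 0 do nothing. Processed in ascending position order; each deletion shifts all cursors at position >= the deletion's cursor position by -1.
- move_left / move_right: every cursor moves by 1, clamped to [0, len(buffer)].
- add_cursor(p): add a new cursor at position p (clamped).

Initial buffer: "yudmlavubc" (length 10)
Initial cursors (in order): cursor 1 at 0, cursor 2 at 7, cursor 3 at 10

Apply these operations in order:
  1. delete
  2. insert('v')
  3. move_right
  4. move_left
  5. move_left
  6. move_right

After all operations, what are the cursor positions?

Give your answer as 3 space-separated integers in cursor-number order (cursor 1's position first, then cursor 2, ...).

After op 1 (delete): buffer="yudmlaub" (len 8), cursors c1@0 c2@6 c3@8, authorship ........
After op 2 (insert('v')): buffer="vyudmlavubv" (len 11), cursors c1@1 c2@8 c3@11, authorship 1......2..3
After op 3 (move_right): buffer="vyudmlavubv" (len 11), cursors c1@2 c2@9 c3@11, authorship 1......2..3
After op 4 (move_left): buffer="vyudmlavubv" (len 11), cursors c1@1 c2@8 c3@10, authorship 1......2..3
After op 5 (move_left): buffer="vyudmlavubv" (len 11), cursors c1@0 c2@7 c3@9, authorship 1......2..3
After op 6 (move_right): buffer="vyudmlavubv" (len 11), cursors c1@1 c2@8 c3@10, authorship 1......2..3

Answer: 1 8 10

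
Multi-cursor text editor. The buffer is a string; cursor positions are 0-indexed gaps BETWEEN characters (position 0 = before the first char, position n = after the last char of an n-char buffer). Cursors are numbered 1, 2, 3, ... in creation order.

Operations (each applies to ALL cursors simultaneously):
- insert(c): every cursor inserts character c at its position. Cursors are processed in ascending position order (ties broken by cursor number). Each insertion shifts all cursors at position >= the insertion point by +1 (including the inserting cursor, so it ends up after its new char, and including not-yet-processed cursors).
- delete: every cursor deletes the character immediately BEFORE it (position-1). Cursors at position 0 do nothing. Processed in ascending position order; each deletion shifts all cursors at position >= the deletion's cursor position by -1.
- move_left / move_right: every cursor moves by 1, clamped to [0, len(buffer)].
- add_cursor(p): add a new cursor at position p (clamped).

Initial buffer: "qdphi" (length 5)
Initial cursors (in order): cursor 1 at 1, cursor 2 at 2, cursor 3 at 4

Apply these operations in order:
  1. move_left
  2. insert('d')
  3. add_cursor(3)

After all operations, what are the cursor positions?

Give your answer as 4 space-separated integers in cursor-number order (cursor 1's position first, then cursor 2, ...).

Answer: 1 3 6 3

Derivation:
After op 1 (move_left): buffer="qdphi" (len 5), cursors c1@0 c2@1 c3@3, authorship .....
After op 2 (insert('d')): buffer="dqddpdhi" (len 8), cursors c1@1 c2@3 c3@6, authorship 1.2..3..
After op 3 (add_cursor(3)): buffer="dqddpdhi" (len 8), cursors c1@1 c2@3 c4@3 c3@6, authorship 1.2..3..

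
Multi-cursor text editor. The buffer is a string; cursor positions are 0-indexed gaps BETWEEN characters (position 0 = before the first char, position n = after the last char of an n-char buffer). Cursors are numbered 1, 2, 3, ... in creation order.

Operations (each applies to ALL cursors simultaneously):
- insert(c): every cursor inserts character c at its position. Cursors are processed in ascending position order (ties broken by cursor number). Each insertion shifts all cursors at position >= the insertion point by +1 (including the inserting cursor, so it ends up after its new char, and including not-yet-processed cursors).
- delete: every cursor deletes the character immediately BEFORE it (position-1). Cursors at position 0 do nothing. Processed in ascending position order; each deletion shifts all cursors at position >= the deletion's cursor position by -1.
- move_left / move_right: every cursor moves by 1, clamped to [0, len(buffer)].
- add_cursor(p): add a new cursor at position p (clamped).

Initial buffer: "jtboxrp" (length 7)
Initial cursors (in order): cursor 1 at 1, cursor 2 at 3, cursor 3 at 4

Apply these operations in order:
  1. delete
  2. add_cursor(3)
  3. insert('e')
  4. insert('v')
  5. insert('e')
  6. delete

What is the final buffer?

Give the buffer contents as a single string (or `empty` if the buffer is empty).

Answer: evteevvxrevp

Derivation:
After op 1 (delete): buffer="txrp" (len 4), cursors c1@0 c2@1 c3@1, authorship ....
After op 2 (add_cursor(3)): buffer="txrp" (len 4), cursors c1@0 c2@1 c3@1 c4@3, authorship ....
After op 3 (insert('e')): buffer="eteexrep" (len 8), cursors c1@1 c2@4 c3@4 c4@7, authorship 1.23..4.
After op 4 (insert('v')): buffer="evteevvxrevp" (len 12), cursors c1@2 c2@7 c3@7 c4@11, authorship 11.2323..44.
After op 5 (insert('e')): buffer="eveteevveexrevep" (len 16), cursors c1@3 c2@10 c3@10 c4@15, authorship 111.232323..444.
After op 6 (delete): buffer="evteevvxrevp" (len 12), cursors c1@2 c2@7 c3@7 c4@11, authorship 11.2323..44.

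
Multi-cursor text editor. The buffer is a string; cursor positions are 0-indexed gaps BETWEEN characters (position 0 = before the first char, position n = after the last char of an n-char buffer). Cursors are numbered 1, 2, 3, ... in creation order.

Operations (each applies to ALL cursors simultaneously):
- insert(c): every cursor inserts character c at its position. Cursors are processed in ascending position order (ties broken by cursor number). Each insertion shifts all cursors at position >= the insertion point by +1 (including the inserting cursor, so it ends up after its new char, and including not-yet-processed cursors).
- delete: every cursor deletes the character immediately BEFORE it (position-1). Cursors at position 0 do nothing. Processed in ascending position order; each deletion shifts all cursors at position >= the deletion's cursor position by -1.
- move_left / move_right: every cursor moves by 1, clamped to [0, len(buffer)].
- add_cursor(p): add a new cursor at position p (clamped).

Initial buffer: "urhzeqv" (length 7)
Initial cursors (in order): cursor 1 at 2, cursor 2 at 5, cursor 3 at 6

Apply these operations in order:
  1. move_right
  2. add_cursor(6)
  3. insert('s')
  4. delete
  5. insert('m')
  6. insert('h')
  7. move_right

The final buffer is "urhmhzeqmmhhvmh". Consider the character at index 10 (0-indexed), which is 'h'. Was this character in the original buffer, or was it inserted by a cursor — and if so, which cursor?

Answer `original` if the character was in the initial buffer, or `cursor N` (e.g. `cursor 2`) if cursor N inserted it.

After op 1 (move_right): buffer="urhzeqv" (len 7), cursors c1@3 c2@6 c3@7, authorship .......
After op 2 (add_cursor(6)): buffer="urhzeqv" (len 7), cursors c1@3 c2@6 c4@6 c3@7, authorship .......
After op 3 (insert('s')): buffer="urhszeqssvs" (len 11), cursors c1@4 c2@9 c4@9 c3@11, authorship ...1...24.3
After op 4 (delete): buffer="urhzeqv" (len 7), cursors c1@3 c2@6 c4@6 c3@7, authorship .......
After op 5 (insert('m')): buffer="urhmzeqmmvm" (len 11), cursors c1@4 c2@9 c4@9 c3@11, authorship ...1...24.3
After op 6 (insert('h')): buffer="urhmhzeqmmhhvmh" (len 15), cursors c1@5 c2@12 c4@12 c3@15, authorship ...11...2424.33
After op 7 (move_right): buffer="urhmhzeqmmhhvmh" (len 15), cursors c1@6 c2@13 c4@13 c3@15, authorship ...11...2424.33
Authorship (.=original, N=cursor N): . . . 1 1 . . . 2 4 2 4 . 3 3
Index 10: author = 2

Answer: cursor 2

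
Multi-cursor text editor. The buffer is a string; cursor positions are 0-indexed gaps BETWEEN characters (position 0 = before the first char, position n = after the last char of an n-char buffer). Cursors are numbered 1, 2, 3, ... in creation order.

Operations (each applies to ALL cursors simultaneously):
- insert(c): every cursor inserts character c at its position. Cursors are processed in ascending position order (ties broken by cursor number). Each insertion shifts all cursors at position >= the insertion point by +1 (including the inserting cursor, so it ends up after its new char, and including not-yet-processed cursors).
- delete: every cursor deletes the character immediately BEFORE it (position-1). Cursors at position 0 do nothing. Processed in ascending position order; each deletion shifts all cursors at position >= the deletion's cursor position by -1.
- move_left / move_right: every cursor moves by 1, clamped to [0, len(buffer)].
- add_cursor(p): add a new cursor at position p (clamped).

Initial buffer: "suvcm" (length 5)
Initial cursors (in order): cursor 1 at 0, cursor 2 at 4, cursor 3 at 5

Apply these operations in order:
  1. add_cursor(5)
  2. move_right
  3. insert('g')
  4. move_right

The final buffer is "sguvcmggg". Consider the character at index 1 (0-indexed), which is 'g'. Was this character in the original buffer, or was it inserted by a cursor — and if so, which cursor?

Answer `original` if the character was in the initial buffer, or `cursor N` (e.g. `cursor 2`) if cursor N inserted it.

After op 1 (add_cursor(5)): buffer="suvcm" (len 5), cursors c1@0 c2@4 c3@5 c4@5, authorship .....
After op 2 (move_right): buffer="suvcm" (len 5), cursors c1@1 c2@5 c3@5 c4@5, authorship .....
After op 3 (insert('g')): buffer="sguvcmggg" (len 9), cursors c1@2 c2@9 c3@9 c4@9, authorship .1....234
After op 4 (move_right): buffer="sguvcmggg" (len 9), cursors c1@3 c2@9 c3@9 c4@9, authorship .1....234
Authorship (.=original, N=cursor N): . 1 . . . . 2 3 4
Index 1: author = 1

Answer: cursor 1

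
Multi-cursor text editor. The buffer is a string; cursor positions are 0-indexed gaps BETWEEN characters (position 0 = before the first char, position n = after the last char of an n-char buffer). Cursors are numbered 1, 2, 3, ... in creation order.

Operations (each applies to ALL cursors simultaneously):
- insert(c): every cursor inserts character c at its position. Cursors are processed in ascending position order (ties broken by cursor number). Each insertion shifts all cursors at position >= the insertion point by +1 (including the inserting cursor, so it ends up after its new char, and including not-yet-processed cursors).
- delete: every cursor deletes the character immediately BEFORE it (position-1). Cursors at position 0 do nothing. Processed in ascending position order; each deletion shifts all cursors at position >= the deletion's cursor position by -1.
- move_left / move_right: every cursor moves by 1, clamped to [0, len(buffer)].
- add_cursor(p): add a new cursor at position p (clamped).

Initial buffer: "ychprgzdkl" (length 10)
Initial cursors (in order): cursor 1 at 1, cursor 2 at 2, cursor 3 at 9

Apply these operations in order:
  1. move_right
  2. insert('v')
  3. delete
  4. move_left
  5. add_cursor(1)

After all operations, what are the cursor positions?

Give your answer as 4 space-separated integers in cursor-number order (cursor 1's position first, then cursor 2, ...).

After op 1 (move_right): buffer="ychprgzdkl" (len 10), cursors c1@2 c2@3 c3@10, authorship ..........
After op 2 (insert('v')): buffer="ycvhvprgzdklv" (len 13), cursors c1@3 c2@5 c3@13, authorship ..1.2.......3
After op 3 (delete): buffer="ychprgzdkl" (len 10), cursors c1@2 c2@3 c3@10, authorship ..........
After op 4 (move_left): buffer="ychprgzdkl" (len 10), cursors c1@1 c2@2 c3@9, authorship ..........
After op 5 (add_cursor(1)): buffer="ychprgzdkl" (len 10), cursors c1@1 c4@1 c2@2 c3@9, authorship ..........

Answer: 1 2 9 1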